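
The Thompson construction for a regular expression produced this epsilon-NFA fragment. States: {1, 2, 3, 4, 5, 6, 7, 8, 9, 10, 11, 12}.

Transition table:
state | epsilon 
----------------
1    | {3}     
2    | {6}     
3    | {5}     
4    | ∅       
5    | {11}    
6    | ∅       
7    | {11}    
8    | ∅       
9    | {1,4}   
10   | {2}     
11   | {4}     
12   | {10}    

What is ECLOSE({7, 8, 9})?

Start with {7, 8, 9}.
From 7 via epsilon: add 11.
From 9 via epsilon: add 1, 4.
From 1 via epsilon: add 3.
From 3 via epsilon: add 5.
No new states can be added; the closed set is {1, 3, 4, 5, 7, 8, 9, 11}.

{1, 3, 4, 5, 7, 8, 9, 11}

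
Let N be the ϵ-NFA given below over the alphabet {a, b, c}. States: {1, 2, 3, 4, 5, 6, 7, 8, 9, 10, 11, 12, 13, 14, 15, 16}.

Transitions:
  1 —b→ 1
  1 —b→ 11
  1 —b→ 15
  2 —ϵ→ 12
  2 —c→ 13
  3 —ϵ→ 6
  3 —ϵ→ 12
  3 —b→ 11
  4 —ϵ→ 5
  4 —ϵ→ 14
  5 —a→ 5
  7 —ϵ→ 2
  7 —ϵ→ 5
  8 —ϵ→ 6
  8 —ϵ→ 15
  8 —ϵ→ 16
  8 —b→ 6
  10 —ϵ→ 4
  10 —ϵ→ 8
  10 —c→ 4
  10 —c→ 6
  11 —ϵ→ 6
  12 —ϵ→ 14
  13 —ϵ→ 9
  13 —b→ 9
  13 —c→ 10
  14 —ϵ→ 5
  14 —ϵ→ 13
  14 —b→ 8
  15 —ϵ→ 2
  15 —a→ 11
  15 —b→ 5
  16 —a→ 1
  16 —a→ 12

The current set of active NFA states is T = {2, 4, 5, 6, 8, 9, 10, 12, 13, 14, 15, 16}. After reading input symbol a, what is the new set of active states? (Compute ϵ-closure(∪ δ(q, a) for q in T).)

{1, 5, 6, 9, 11, 12, 13, 14}

5 on a → {5}.
15 on a → {11}.
16 on a → {1, 12}.
No a-transition from 2, 4, 6, 8, 9, 10, 12, 13, 14.
Union after reading a: {1, 5, 11, 12}.
Now take the ϵ-closure:
From 11 via ϵ: add 6.
From 12 via ϵ: add 14.
From 14 via ϵ: add 13.
From 13 via ϵ: add 9.
No new states can be added; the closed set is {1, 5, 6, 9, 11, 12, 13, 14}.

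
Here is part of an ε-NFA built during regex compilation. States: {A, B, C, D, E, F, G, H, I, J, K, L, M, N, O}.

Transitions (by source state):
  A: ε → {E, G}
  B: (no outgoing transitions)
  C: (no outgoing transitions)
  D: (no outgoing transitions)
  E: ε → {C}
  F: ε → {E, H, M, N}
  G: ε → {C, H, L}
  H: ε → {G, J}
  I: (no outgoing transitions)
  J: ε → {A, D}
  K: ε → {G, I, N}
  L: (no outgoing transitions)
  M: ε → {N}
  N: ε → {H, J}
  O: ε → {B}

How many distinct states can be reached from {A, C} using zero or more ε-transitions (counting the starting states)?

8

Start with {A, C}.
From A via ε: add E, G.
From G via ε: add H, L.
From H via ε: add J.
From J via ε: add D.
ε-closure = {A, C, D, E, G, H, J, L}, which has 8 states.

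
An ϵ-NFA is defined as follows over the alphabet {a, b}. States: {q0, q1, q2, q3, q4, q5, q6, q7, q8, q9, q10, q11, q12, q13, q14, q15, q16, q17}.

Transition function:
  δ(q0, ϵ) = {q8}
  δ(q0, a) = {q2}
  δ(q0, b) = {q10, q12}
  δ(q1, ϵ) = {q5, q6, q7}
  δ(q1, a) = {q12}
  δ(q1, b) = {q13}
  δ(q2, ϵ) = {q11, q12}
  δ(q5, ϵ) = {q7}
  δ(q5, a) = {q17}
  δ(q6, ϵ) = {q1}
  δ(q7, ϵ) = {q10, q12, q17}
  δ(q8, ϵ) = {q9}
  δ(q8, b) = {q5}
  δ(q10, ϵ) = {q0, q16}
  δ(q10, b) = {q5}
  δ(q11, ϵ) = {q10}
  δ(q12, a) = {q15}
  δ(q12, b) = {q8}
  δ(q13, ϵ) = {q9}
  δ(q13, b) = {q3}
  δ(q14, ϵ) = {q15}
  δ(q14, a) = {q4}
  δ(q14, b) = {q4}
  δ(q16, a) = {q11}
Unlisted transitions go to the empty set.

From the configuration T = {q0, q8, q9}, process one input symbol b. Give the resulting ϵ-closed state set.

q0 on b → {q10, q12}.
q8 on b → {q5}.
No b-transition from q9.
Union after reading b: {q5, q10, q12}.
Now take the ϵ-closure:
From q5 via ϵ: add q7.
From q10 via ϵ: add q0, q16.
From q0 via ϵ: add q8.
From q7 via ϵ: add q17.
From q8 via ϵ: add q9.
No new states can be added; the closed set is {q0, q5, q7, q8, q9, q10, q12, q16, q17}.

{q0, q5, q7, q8, q9, q10, q12, q16, q17}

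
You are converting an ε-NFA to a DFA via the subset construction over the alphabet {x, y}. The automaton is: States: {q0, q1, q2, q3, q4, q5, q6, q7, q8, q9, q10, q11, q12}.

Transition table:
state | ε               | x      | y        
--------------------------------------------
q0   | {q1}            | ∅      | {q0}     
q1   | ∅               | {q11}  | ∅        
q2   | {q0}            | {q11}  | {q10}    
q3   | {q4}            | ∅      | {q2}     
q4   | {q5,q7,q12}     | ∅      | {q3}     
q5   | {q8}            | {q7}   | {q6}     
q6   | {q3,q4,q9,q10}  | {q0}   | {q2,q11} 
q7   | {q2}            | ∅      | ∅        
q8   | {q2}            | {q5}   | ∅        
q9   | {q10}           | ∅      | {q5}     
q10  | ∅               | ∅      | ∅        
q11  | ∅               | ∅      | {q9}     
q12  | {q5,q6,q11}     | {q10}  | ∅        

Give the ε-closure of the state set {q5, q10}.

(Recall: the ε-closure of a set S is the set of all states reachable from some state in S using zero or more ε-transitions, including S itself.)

{q0, q1, q2, q5, q8, q10}

Start with {q5, q10}.
From q5 via ε: add q8.
From q8 via ε: add q2.
From q2 via ε: add q0.
From q0 via ε: add q1.
No new states can be added; the closed set is {q0, q1, q2, q5, q8, q10}.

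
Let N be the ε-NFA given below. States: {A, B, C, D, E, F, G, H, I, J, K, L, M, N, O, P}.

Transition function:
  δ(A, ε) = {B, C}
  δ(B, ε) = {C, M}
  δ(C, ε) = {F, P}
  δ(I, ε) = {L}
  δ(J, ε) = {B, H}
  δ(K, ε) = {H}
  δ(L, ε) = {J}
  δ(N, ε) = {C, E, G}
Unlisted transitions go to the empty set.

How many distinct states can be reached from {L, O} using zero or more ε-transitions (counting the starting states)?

9

Start with {L, O}.
From L via ε: add J.
From J via ε: add B, H.
From B via ε: add C, M.
From C via ε: add F, P.
ε-closure = {B, C, F, H, J, L, M, O, P}, which has 9 states.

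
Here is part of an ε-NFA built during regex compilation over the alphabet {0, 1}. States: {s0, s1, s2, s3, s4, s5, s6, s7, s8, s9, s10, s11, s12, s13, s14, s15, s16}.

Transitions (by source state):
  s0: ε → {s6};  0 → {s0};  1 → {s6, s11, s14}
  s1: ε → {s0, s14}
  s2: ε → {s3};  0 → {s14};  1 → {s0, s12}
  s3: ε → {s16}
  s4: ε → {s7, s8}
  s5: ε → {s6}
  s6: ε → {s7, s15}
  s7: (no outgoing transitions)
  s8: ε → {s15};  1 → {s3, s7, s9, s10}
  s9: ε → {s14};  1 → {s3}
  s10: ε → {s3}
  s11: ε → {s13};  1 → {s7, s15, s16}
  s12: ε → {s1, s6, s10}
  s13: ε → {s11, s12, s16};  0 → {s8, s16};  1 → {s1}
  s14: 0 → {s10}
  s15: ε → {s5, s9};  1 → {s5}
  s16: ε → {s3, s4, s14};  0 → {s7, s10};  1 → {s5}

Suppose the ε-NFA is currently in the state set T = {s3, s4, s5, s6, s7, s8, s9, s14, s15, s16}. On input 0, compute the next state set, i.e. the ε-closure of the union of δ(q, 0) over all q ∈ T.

s14 on 0 → {s10}.
s16 on 0 → {s7, s10}.
No 0-transition from s3, s4, s5, s6, s7, s8, s9, s15.
Union after reading 0: {s7, s10}.
Now take the ε-closure:
From s10 via ε: add s3.
From s3 via ε: add s16.
From s16 via ε: add s4, s14.
From s4 via ε: add s8.
From s8 via ε: add s15.
From s15 via ε: add s5, s9.
From s5 via ε: add s6.
No new states can be added; the closed set is {s3, s4, s5, s6, s7, s8, s9, s10, s14, s15, s16}.

{s3, s4, s5, s6, s7, s8, s9, s10, s14, s15, s16}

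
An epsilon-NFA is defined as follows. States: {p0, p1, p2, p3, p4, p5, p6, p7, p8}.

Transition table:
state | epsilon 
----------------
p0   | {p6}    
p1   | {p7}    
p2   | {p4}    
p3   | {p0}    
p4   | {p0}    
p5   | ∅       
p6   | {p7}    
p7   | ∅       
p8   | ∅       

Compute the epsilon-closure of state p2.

{p0, p2, p4, p6, p7}

Start with {p2}.
From p2 via epsilon: add p4.
From p4 via epsilon: add p0.
From p0 via epsilon: add p6.
From p6 via epsilon: add p7.
No new states can be added; the closed set is {p0, p2, p4, p6, p7}.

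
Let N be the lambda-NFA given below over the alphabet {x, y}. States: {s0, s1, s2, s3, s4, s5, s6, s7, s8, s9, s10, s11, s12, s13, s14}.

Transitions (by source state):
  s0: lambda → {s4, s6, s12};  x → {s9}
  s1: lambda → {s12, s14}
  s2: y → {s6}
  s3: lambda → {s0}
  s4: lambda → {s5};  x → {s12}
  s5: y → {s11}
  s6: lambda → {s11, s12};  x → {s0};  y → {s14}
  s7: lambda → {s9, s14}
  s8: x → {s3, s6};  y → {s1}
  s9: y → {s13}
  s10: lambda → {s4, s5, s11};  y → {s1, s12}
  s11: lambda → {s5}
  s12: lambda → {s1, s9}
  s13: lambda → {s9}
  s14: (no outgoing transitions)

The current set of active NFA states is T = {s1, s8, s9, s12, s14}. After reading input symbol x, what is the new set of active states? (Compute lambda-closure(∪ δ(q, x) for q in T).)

s8 on x → {s3, s6}.
No x-transition from s1, s9, s12, s14.
Union after reading x: {s3, s6}.
Now take the lambda-closure:
From s3 via lambda: add s0.
From s6 via lambda: add s11, s12.
From s0 via lambda: add s4.
From s11 via lambda: add s5.
From s12 via lambda: add s1, s9.
From s1 via lambda: add s14.
No new states can be added; the closed set is {s0, s1, s3, s4, s5, s6, s9, s11, s12, s14}.

{s0, s1, s3, s4, s5, s6, s9, s11, s12, s14}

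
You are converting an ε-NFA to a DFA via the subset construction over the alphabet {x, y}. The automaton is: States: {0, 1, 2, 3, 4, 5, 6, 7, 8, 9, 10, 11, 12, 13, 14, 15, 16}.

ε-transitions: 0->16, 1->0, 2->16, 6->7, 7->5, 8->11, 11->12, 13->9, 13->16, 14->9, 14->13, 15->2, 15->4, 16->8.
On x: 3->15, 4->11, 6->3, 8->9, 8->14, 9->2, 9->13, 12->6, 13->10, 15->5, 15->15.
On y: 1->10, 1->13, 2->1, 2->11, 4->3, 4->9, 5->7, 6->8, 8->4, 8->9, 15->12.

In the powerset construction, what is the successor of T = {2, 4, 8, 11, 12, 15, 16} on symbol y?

2 on y → {1, 11}.
4 on y → {3, 9}.
8 on y → {4, 9}.
15 on y → {12}.
No y-transition from 11, 12, 16.
Union after reading y: {1, 3, 4, 9, 11, 12}.
Now take the ε-closure:
From 1 via ε: add 0.
From 0 via ε: add 16.
From 16 via ε: add 8.
No new states can be added; the closed set is {0, 1, 3, 4, 8, 9, 11, 12, 16}.

{0, 1, 3, 4, 8, 9, 11, 12, 16}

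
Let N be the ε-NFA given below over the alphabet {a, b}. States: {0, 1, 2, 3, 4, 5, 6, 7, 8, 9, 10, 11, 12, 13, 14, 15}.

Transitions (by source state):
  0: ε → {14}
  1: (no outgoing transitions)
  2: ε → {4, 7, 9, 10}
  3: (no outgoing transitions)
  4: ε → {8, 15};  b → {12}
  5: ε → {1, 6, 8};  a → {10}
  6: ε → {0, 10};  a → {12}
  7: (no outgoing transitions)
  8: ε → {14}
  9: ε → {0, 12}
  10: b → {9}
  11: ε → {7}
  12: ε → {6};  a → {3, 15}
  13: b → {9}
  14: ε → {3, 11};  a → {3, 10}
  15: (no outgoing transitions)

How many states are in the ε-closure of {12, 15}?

9

Start with {12, 15}.
From 12 via ε: add 6.
From 6 via ε: add 0, 10.
From 0 via ε: add 14.
From 14 via ε: add 3, 11.
From 11 via ε: add 7.
ε-closure = {0, 3, 6, 7, 10, 11, 12, 14, 15}, which has 9 states.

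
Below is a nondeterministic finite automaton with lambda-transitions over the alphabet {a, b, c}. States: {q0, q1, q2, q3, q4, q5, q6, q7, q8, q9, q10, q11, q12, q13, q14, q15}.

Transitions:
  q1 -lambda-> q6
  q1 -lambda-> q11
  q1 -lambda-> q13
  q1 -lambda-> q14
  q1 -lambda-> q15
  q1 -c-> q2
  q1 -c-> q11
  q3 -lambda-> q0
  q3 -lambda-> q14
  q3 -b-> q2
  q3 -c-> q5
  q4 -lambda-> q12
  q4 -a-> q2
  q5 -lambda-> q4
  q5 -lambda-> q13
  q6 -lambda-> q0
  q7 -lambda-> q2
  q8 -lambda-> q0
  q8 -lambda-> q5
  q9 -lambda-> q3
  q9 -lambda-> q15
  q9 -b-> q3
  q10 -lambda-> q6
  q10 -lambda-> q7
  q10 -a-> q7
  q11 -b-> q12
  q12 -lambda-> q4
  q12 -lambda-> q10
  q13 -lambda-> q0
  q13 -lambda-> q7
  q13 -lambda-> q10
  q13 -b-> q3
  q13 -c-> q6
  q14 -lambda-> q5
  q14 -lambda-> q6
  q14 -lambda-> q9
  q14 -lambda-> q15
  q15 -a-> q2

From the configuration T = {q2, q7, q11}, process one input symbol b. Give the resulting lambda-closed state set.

q11 on b → {q12}.
No b-transition from q2, q7.
Union after reading b: {q12}.
Now take the lambda-closure:
From q12 via lambda: add q4, q10.
From q10 via lambda: add q6, q7.
From q6 via lambda: add q0.
From q7 via lambda: add q2.
No new states can be added; the closed set is {q0, q2, q4, q6, q7, q10, q12}.

{q0, q2, q4, q6, q7, q10, q12}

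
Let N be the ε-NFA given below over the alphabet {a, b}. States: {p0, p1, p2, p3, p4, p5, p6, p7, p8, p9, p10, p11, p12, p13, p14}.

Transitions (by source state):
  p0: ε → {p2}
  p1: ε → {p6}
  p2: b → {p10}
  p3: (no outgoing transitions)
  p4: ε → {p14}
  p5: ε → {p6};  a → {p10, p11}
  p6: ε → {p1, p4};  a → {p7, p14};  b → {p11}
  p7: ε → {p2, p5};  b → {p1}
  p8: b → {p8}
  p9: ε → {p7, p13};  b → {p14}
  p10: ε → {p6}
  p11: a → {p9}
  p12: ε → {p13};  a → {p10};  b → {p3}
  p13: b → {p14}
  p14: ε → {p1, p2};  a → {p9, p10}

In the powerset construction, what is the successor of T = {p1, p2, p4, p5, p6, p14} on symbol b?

{p1, p2, p4, p6, p10, p11, p14}

p2 on b → {p10}.
p6 on b → {p11}.
No b-transition from p1, p4, p5, p14.
Union after reading b: {p10, p11}.
Now take the ε-closure:
From p10 via ε: add p6.
From p6 via ε: add p1, p4.
From p4 via ε: add p14.
From p14 via ε: add p2.
No new states can be added; the closed set is {p1, p2, p4, p6, p10, p11, p14}.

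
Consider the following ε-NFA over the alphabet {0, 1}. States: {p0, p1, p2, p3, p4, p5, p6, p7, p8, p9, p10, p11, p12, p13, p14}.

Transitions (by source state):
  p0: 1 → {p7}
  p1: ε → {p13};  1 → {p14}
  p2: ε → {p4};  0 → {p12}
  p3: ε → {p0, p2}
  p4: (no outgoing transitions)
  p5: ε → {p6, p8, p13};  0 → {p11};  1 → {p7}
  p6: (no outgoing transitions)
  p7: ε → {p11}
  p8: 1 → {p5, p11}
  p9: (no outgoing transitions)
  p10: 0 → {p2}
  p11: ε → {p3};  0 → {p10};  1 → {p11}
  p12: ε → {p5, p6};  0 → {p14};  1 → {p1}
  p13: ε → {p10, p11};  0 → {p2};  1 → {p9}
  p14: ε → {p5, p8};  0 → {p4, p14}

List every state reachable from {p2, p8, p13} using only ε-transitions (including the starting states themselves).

Start with {p2, p8, p13}.
From p2 via ε: add p4.
From p13 via ε: add p10, p11.
From p11 via ε: add p3.
From p3 via ε: add p0.
No new states can be added; the closed set is {p0, p2, p3, p4, p8, p10, p11, p13}.

{p0, p2, p3, p4, p8, p10, p11, p13}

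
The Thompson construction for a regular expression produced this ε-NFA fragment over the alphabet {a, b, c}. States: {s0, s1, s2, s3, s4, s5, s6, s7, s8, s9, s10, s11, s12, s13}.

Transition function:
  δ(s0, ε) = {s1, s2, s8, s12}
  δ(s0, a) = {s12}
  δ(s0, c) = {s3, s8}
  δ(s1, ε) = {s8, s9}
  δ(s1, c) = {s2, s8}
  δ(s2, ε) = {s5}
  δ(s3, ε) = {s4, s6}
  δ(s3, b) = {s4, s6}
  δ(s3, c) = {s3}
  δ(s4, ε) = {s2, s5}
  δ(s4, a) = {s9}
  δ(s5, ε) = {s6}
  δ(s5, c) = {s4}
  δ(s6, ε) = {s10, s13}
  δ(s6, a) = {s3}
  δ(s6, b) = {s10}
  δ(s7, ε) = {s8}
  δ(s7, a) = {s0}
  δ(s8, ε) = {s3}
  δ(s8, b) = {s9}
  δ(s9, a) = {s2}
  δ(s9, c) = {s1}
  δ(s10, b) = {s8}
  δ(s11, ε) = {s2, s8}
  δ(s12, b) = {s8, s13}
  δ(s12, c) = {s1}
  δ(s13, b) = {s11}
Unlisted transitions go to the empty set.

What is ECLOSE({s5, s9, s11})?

{s2, s3, s4, s5, s6, s8, s9, s10, s11, s13}

Start with {s5, s9, s11}.
From s5 via ε: add s6.
From s11 via ε: add s2, s8.
From s6 via ε: add s10, s13.
From s8 via ε: add s3.
From s3 via ε: add s4.
No new states can be added; the closed set is {s2, s3, s4, s5, s6, s8, s9, s10, s11, s13}.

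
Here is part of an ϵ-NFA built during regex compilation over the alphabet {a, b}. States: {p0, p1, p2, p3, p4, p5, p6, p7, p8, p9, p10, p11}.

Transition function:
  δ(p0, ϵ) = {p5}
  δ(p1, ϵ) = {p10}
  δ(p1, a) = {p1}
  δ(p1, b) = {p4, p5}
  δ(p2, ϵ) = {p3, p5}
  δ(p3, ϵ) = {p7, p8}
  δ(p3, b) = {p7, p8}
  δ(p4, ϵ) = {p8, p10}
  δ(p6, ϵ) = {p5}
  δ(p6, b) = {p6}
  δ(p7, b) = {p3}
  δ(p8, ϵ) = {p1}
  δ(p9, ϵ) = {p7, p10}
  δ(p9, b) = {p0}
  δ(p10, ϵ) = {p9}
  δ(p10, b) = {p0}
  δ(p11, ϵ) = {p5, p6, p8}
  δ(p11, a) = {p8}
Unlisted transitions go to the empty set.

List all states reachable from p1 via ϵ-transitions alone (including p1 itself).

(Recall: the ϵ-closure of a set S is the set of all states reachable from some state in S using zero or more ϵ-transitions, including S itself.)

{p1, p7, p9, p10}

Start with {p1}.
From p1 via ϵ: add p10.
From p10 via ϵ: add p9.
From p9 via ϵ: add p7.
No new states can be added; the closed set is {p1, p7, p9, p10}.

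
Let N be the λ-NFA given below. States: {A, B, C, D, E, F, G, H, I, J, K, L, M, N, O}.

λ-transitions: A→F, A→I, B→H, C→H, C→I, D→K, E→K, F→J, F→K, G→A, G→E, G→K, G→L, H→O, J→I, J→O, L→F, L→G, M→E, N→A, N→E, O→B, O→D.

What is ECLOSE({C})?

Start with {C}.
From C via λ: add H, I.
From H via λ: add O.
From O via λ: add B, D.
From D via λ: add K.
No new states can be added; the closed set is {B, C, D, H, I, K, O}.

{B, C, D, H, I, K, O}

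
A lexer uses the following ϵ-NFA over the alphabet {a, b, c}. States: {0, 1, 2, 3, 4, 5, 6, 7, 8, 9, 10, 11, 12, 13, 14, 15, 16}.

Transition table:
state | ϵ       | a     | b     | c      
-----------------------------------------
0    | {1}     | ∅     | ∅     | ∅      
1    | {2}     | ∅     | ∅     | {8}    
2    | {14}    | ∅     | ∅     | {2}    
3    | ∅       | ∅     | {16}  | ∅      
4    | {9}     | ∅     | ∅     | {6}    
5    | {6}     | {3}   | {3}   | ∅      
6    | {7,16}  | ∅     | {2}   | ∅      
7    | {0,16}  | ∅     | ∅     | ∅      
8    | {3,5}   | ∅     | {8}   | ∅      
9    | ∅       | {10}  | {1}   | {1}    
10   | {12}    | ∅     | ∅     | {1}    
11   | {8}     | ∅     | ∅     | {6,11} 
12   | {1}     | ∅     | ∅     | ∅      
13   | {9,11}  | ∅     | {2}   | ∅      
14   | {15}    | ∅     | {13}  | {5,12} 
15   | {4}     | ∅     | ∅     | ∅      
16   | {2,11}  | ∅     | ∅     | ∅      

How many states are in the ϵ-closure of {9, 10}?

8

Start with {9, 10}.
From 10 via ϵ: add 12.
From 12 via ϵ: add 1.
From 1 via ϵ: add 2.
From 2 via ϵ: add 14.
From 14 via ϵ: add 15.
From 15 via ϵ: add 4.
ϵ-closure = {1, 2, 4, 9, 10, 12, 14, 15}, which has 8 states.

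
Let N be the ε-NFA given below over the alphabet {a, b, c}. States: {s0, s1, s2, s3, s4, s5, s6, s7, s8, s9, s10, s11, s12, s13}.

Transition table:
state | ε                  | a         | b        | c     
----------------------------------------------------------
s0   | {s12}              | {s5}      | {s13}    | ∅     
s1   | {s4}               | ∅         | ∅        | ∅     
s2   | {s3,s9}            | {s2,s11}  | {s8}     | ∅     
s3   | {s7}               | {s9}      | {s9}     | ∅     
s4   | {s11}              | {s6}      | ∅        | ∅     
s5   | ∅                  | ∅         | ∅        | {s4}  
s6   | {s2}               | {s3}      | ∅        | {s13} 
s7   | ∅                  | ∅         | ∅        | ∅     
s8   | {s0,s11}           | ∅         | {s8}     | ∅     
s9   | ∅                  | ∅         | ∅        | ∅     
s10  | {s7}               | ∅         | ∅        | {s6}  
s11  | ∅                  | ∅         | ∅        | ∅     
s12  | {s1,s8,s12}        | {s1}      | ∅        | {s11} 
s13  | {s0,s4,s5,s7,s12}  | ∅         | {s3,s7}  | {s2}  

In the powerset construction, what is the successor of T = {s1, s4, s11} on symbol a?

{s2, s3, s6, s7, s9}

s4 on a → {s6}.
No a-transition from s1, s11.
Union after reading a: {s6}.
Now take the ε-closure:
From s6 via ε: add s2.
From s2 via ε: add s3, s9.
From s3 via ε: add s7.
No new states can be added; the closed set is {s2, s3, s6, s7, s9}.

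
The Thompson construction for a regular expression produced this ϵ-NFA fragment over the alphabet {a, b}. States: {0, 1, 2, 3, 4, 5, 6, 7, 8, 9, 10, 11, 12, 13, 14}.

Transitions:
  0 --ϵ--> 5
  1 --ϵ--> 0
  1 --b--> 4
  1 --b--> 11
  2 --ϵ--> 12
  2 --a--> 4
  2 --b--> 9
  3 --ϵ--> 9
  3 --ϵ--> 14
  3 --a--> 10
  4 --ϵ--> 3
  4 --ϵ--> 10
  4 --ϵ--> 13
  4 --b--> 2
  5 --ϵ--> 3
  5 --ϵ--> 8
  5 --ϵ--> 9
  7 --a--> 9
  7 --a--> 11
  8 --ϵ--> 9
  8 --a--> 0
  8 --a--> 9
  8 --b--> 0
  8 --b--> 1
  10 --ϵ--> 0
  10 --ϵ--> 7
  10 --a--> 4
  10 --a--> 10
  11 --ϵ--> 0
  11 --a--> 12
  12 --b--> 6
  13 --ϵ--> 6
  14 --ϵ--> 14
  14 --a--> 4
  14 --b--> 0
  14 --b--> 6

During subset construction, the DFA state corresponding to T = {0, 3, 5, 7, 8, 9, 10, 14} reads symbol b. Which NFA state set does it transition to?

8 on b → {0, 1}.
14 on b → {0, 6}.
No b-transition from 0, 3, 5, 7, 9, 10.
Union after reading b: {0, 1, 6}.
Now take the ϵ-closure:
From 0 via ϵ: add 5.
From 5 via ϵ: add 3, 8, 9.
From 3 via ϵ: add 14.
No new states can be added; the closed set is {0, 1, 3, 5, 6, 8, 9, 14}.

{0, 1, 3, 5, 6, 8, 9, 14}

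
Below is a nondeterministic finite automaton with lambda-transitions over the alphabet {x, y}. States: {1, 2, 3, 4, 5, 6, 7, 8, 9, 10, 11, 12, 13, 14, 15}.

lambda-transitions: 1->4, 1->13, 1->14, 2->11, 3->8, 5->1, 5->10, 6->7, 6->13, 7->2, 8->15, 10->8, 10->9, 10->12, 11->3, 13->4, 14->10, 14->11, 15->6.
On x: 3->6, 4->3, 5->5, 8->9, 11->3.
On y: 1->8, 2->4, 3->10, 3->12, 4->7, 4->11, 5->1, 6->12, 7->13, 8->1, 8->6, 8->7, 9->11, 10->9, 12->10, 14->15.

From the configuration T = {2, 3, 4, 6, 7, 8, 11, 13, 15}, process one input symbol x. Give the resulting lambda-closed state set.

{2, 3, 4, 6, 7, 8, 9, 11, 13, 15}

3 on x → {6}.
4 on x → {3}.
8 on x → {9}.
11 on x → {3}.
No x-transition from 2, 6, 7, 13, 15.
Union after reading x: {3, 6, 9}.
Now take the lambda-closure:
From 3 via lambda: add 8.
From 6 via lambda: add 7, 13.
From 7 via lambda: add 2.
From 8 via lambda: add 15.
From 13 via lambda: add 4.
From 2 via lambda: add 11.
No new states can be added; the closed set is {2, 3, 4, 6, 7, 8, 9, 11, 13, 15}.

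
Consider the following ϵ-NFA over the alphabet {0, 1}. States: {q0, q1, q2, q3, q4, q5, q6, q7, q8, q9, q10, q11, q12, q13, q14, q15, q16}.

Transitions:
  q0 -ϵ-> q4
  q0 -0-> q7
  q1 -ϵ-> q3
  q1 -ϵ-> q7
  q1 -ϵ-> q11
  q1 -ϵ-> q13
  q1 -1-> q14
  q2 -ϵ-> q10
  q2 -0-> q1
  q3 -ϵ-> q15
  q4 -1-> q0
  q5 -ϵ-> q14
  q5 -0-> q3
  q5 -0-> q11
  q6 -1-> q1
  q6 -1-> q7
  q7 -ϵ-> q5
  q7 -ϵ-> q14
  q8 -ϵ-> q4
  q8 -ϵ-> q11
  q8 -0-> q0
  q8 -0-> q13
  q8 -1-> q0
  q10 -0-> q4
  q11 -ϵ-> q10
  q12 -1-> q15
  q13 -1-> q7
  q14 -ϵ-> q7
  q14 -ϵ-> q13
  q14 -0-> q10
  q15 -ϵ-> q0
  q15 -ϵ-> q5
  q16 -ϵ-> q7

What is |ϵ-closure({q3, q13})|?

8

Start with {q3, q13}.
From q3 via ϵ: add q15.
From q15 via ϵ: add q0, q5.
From q0 via ϵ: add q4.
From q5 via ϵ: add q14.
From q14 via ϵ: add q7.
ϵ-closure = {q0, q3, q4, q5, q7, q13, q14, q15}, which has 8 states.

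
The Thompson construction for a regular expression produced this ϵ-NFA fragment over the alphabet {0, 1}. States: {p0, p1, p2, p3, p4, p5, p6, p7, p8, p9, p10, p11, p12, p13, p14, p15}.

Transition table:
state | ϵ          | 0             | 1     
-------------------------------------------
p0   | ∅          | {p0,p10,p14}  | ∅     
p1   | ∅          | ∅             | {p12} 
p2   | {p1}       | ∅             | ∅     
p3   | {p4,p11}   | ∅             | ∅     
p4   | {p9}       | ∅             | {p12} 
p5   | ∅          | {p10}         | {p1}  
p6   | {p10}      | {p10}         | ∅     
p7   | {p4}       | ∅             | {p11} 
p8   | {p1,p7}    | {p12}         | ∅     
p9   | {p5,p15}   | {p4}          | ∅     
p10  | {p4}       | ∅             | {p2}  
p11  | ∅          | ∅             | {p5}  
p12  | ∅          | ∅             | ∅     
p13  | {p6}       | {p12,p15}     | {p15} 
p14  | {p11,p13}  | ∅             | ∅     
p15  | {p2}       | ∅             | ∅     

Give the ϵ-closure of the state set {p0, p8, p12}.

{p0, p1, p2, p4, p5, p7, p8, p9, p12, p15}

Start with {p0, p8, p12}.
From p8 via ϵ: add p1, p7.
From p7 via ϵ: add p4.
From p4 via ϵ: add p9.
From p9 via ϵ: add p5, p15.
From p15 via ϵ: add p2.
No new states can be added; the closed set is {p0, p1, p2, p4, p5, p7, p8, p9, p12, p15}.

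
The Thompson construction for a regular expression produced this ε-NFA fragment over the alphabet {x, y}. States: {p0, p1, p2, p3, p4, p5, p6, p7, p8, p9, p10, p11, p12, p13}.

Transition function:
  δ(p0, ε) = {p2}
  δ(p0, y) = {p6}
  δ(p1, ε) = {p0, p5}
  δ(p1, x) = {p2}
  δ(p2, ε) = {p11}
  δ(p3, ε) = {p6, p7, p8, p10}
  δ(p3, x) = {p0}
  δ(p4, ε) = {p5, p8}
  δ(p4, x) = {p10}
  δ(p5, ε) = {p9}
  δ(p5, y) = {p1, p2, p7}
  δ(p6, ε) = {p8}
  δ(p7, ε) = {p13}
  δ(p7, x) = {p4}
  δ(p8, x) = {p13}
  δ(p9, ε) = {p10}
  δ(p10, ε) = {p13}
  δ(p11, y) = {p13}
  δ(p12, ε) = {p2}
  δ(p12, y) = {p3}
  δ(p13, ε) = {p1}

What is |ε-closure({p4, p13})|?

10

Start with {p4, p13}.
From p4 via ε: add p5, p8.
From p13 via ε: add p1.
From p1 via ε: add p0.
From p5 via ε: add p9.
From p0 via ε: add p2.
From p9 via ε: add p10.
From p2 via ε: add p11.
ε-closure = {p0, p1, p2, p4, p5, p8, p9, p10, p11, p13}, which has 10 states.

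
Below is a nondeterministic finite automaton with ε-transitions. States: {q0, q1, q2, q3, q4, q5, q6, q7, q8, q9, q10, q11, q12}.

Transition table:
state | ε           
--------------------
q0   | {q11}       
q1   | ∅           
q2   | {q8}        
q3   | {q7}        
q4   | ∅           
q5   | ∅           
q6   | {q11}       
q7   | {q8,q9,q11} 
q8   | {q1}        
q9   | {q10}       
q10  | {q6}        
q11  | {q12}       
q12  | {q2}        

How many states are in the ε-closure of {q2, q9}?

8

Start with {q2, q9}.
From q2 via ε: add q8.
From q9 via ε: add q10.
From q8 via ε: add q1.
From q10 via ε: add q6.
From q6 via ε: add q11.
From q11 via ε: add q12.
ε-closure = {q1, q2, q6, q8, q9, q10, q11, q12}, which has 8 states.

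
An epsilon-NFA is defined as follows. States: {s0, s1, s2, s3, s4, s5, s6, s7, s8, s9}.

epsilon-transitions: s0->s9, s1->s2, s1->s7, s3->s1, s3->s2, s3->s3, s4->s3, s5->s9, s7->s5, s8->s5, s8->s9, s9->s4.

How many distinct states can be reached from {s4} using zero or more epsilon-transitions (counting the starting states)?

Start with {s4}.
From s4 via epsilon: add s3.
From s3 via epsilon: add s1, s2.
From s1 via epsilon: add s7.
From s7 via epsilon: add s5.
From s5 via epsilon: add s9.
epsilon-closure = {s1, s2, s3, s4, s5, s7, s9}, which has 7 states.

7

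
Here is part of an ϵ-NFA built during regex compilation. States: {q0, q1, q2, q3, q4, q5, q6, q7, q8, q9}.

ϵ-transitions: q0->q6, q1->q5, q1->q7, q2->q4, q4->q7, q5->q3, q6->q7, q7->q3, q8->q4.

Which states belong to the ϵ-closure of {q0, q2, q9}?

{q0, q2, q3, q4, q6, q7, q9}

Start with {q0, q2, q9}.
From q0 via ϵ: add q6.
From q2 via ϵ: add q4.
From q4 via ϵ: add q7.
From q7 via ϵ: add q3.
No new states can be added; the closed set is {q0, q2, q3, q4, q6, q7, q9}.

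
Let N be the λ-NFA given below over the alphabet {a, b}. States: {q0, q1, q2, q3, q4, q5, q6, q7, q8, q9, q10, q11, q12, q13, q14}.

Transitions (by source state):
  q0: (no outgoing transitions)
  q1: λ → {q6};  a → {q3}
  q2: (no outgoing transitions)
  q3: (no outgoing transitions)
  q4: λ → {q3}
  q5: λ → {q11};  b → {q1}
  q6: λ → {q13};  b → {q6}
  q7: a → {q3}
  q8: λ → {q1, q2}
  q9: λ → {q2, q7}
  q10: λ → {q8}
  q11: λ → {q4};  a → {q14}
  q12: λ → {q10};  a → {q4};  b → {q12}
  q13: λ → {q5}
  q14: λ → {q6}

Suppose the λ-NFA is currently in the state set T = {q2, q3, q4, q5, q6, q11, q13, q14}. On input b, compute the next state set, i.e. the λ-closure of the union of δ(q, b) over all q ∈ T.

q5 on b → {q1}.
q6 on b → {q6}.
No b-transition from q2, q3, q4, q11, q13, q14.
Union after reading b: {q1, q6}.
Now take the λ-closure:
From q6 via λ: add q13.
From q13 via λ: add q5.
From q5 via λ: add q11.
From q11 via λ: add q4.
From q4 via λ: add q3.
No new states can be added; the closed set is {q1, q3, q4, q5, q6, q11, q13}.

{q1, q3, q4, q5, q6, q11, q13}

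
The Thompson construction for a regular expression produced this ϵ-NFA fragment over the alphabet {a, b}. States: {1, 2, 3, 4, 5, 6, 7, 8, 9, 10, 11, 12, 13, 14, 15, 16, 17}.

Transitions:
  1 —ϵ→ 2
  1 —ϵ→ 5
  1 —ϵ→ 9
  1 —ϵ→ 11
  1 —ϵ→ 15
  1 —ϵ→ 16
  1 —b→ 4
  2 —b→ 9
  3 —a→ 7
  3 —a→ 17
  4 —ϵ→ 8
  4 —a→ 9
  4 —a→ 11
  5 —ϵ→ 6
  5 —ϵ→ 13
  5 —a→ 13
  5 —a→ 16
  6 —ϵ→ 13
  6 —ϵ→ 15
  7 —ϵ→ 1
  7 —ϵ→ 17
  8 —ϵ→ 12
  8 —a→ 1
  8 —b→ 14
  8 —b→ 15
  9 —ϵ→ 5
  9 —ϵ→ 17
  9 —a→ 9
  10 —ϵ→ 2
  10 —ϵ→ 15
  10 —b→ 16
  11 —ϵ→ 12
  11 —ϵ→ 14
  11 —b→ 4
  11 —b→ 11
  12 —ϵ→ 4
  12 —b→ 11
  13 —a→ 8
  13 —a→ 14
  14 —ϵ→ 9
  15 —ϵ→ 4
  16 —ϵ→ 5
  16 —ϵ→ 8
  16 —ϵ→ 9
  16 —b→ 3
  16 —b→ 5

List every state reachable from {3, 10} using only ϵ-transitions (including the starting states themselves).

{2, 3, 4, 8, 10, 12, 15}

Start with {3, 10}.
From 10 via ϵ: add 2, 15.
From 15 via ϵ: add 4.
From 4 via ϵ: add 8.
From 8 via ϵ: add 12.
No new states can be added; the closed set is {2, 3, 4, 8, 10, 12, 15}.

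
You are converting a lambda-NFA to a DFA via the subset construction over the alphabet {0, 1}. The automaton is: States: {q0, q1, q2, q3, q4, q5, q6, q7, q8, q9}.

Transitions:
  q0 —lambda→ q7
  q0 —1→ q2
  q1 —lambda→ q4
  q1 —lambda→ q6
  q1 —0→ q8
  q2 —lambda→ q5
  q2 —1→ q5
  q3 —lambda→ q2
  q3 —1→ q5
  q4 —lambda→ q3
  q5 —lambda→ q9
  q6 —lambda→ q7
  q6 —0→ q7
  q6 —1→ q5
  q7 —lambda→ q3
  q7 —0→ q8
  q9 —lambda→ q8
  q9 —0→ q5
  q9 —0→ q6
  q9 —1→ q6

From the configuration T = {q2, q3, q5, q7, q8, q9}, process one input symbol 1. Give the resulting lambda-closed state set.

{q2, q3, q5, q6, q7, q8, q9}

q2 on 1 → {q5}.
q3 on 1 → {q5}.
q9 on 1 → {q6}.
No 1-transition from q5, q7, q8.
Union after reading 1: {q5, q6}.
Now take the lambda-closure:
From q5 via lambda: add q9.
From q6 via lambda: add q7.
From q7 via lambda: add q3.
From q9 via lambda: add q8.
From q3 via lambda: add q2.
No new states can be added; the closed set is {q2, q3, q5, q6, q7, q8, q9}.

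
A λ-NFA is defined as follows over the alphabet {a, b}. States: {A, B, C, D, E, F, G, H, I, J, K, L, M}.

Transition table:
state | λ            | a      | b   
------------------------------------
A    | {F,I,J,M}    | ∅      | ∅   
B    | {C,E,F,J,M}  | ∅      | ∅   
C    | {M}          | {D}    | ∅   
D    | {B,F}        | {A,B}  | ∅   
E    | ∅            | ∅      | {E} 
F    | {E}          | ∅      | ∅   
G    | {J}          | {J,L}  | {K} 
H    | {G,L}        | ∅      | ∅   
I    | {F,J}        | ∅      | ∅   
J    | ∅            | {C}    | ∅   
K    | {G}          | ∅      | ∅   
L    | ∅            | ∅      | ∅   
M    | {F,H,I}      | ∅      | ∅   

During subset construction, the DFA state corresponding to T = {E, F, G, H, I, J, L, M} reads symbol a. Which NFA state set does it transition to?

{C, E, F, G, H, I, J, L, M}

G on a → {J, L}.
J on a → {C}.
No a-transition from E, F, H, I, L, M.
Union after reading a: {C, J, L}.
Now take the λ-closure:
From C via λ: add M.
From M via λ: add F, H, I.
From F via λ: add E.
From H via λ: add G.
No new states can be added; the closed set is {C, E, F, G, H, I, J, L, M}.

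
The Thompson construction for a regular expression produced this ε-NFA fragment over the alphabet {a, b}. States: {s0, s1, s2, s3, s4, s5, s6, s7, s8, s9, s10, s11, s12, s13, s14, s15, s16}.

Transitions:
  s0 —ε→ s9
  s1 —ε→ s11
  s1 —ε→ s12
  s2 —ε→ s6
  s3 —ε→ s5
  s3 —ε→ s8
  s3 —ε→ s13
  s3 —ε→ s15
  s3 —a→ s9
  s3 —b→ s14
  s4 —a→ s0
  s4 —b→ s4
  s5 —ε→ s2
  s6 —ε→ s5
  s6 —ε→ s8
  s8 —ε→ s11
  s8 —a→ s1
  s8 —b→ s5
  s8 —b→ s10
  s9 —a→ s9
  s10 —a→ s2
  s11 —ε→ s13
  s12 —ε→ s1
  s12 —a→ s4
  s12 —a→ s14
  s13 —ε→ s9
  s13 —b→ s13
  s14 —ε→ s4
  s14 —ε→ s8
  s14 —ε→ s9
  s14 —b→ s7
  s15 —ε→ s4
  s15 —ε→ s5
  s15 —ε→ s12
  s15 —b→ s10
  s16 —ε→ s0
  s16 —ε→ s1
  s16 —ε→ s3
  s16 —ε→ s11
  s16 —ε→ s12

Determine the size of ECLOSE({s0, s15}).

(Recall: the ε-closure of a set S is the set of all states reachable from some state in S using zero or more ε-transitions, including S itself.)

Start with {s0, s15}.
From s0 via ε: add s9.
From s15 via ε: add s4, s5, s12.
From s5 via ε: add s2.
From s12 via ε: add s1.
From s1 via ε: add s11.
From s2 via ε: add s6.
From s6 via ε: add s8.
From s11 via ε: add s13.
ε-closure = {s0, s1, s2, s4, s5, s6, s8, s9, s11, s12, s13, s15}, which has 12 states.

12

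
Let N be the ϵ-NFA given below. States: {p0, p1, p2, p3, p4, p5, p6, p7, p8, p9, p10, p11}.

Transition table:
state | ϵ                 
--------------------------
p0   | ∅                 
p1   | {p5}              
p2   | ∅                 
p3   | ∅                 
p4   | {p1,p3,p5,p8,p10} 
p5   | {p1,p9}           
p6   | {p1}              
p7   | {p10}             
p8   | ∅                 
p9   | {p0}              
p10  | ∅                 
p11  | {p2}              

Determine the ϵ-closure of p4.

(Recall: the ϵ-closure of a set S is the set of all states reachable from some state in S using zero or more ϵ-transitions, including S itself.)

{p0, p1, p3, p4, p5, p8, p9, p10}

Start with {p4}.
From p4 via ϵ: add p1, p3, p5, p8, p10.
From p5 via ϵ: add p9.
From p9 via ϵ: add p0.
No new states can be added; the closed set is {p0, p1, p3, p4, p5, p8, p9, p10}.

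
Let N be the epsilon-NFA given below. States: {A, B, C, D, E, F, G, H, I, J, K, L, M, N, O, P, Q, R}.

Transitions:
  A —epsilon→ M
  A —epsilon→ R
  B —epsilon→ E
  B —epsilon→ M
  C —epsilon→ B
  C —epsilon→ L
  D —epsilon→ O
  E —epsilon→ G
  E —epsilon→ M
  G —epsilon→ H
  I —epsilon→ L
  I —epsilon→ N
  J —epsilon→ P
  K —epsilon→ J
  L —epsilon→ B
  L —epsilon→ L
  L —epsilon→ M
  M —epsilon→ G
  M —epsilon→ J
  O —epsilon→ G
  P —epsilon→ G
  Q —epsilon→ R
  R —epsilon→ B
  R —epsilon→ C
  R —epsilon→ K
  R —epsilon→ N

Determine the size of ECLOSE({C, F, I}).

Start with {C, F, I}.
From C via epsilon: add B, L.
From I via epsilon: add N.
From B via epsilon: add E, M.
From E via epsilon: add G.
From M via epsilon: add J.
From G via epsilon: add H.
From J via epsilon: add P.
epsilon-closure = {B, C, E, F, G, H, I, J, L, M, N, P}, which has 12 states.

12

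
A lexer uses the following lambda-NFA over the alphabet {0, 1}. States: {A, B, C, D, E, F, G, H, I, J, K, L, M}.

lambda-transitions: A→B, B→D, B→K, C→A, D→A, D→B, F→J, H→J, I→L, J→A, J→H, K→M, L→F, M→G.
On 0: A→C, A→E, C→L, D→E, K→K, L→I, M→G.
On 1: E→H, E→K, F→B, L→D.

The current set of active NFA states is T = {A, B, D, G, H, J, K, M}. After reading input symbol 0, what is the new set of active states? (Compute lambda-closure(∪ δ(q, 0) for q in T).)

{A, B, C, D, E, G, K, M}

A on 0 → {C, E}.
D on 0 → {E}.
K on 0 → {K}.
M on 0 → {G}.
No 0-transition from B, G, H, J.
Union after reading 0: {C, E, G, K}.
Now take the lambda-closure:
From C via lambda: add A.
From K via lambda: add M.
From A via lambda: add B.
From B via lambda: add D.
No new states can be added; the closed set is {A, B, C, D, E, G, K, M}.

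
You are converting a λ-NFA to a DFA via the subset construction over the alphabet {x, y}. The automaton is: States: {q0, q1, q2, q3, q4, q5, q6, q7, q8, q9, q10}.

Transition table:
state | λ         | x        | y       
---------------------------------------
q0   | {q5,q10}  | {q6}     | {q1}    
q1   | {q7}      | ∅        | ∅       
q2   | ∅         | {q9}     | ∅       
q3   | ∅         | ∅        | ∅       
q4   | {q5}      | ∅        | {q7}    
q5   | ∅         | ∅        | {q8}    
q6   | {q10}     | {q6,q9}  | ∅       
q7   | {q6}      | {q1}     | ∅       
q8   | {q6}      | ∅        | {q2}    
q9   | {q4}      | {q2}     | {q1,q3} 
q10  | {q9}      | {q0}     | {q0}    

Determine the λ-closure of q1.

Start with {q1}.
From q1 via λ: add q7.
From q7 via λ: add q6.
From q6 via λ: add q10.
From q10 via λ: add q9.
From q9 via λ: add q4.
From q4 via λ: add q5.
No new states can be added; the closed set is {q1, q4, q5, q6, q7, q9, q10}.

{q1, q4, q5, q6, q7, q9, q10}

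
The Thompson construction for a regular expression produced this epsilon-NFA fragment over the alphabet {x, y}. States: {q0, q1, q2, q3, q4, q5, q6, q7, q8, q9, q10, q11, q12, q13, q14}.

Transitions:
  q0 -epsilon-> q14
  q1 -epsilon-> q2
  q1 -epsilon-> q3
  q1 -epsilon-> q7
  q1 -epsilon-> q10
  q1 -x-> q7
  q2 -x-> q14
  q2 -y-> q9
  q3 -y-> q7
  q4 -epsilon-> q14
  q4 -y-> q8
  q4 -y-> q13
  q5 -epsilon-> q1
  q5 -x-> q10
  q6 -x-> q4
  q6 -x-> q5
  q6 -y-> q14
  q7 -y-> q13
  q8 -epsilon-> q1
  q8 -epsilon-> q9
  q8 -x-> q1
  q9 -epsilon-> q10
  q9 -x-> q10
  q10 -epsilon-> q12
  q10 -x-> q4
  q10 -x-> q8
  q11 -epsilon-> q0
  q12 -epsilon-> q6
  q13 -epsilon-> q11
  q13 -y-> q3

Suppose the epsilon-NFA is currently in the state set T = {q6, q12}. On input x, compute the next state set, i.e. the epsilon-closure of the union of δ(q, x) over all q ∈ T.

q6 on x → {q4, q5}.
No x-transition from q12.
Union after reading x: {q4, q5}.
Now take the epsilon-closure:
From q4 via epsilon: add q14.
From q5 via epsilon: add q1.
From q1 via epsilon: add q2, q3, q7, q10.
From q10 via epsilon: add q12.
From q12 via epsilon: add q6.
No new states can be added; the closed set is {q1, q2, q3, q4, q5, q6, q7, q10, q12, q14}.

{q1, q2, q3, q4, q5, q6, q7, q10, q12, q14}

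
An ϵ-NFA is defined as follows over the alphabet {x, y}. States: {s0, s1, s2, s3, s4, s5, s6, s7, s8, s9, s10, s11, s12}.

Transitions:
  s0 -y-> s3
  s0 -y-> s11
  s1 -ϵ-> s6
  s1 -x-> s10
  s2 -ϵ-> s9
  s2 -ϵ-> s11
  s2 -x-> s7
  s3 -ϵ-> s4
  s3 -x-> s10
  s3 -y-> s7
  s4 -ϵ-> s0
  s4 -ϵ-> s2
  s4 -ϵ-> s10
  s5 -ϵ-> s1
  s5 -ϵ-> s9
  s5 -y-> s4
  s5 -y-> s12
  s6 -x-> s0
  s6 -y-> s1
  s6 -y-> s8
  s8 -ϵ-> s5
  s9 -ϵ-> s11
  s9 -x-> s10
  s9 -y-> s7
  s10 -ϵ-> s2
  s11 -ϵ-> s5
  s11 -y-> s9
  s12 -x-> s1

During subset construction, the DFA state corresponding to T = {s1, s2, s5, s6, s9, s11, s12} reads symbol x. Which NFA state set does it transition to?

{s0, s1, s2, s5, s6, s7, s9, s10, s11}

s1 on x → {s10}.
s2 on x → {s7}.
s6 on x → {s0}.
s9 on x → {s10}.
s12 on x → {s1}.
No x-transition from s5, s11.
Union after reading x: {s0, s1, s7, s10}.
Now take the ϵ-closure:
From s1 via ϵ: add s6.
From s10 via ϵ: add s2.
From s2 via ϵ: add s9, s11.
From s11 via ϵ: add s5.
No new states can be added; the closed set is {s0, s1, s2, s5, s6, s7, s9, s10, s11}.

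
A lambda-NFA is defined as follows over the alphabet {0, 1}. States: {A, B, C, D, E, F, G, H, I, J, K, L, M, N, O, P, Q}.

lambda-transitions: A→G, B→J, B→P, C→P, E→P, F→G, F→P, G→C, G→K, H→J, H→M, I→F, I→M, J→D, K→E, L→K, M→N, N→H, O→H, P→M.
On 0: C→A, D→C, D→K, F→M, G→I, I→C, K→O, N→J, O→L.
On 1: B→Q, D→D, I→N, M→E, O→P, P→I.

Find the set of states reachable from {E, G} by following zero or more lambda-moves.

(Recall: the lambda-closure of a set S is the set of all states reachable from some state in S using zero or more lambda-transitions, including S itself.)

Start with {E, G}.
From E via lambda: add P.
From G via lambda: add C, K.
From P via lambda: add M.
From M via lambda: add N.
From N via lambda: add H.
From H via lambda: add J.
From J via lambda: add D.
No new states can be added; the closed set is {C, D, E, G, H, J, K, M, N, P}.

{C, D, E, G, H, J, K, M, N, P}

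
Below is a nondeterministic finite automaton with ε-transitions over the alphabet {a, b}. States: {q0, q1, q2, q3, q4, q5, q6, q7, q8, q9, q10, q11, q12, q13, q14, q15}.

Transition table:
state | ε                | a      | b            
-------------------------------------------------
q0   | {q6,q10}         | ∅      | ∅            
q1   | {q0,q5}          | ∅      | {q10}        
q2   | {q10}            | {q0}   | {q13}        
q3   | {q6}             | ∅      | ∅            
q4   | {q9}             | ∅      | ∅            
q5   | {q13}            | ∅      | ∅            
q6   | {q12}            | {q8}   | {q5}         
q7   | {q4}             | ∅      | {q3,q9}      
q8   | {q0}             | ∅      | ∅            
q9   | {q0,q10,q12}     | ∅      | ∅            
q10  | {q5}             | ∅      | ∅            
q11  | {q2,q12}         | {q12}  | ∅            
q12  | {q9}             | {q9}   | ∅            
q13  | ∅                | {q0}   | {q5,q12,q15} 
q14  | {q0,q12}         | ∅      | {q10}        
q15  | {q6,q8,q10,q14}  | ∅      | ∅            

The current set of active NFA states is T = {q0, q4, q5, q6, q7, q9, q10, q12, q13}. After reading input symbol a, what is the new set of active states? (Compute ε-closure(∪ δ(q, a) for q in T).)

q6 on a → {q8}.
q12 on a → {q9}.
q13 on a → {q0}.
No a-transition from q0, q4, q5, q7, q9, q10.
Union after reading a: {q0, q8, q9}.
Now take the ε-closure:
From q0 via ε: add q6, q10.
From q9 via ε: add q12.
From q10 via ε: add q5.
From q5 via ε: add q13.
No new states can be added; the closed set is {q0, q5, q6, q8, q9, q10, q12, q13}.

{q0, q5, q6, q8, q9, q10, q12, q13}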